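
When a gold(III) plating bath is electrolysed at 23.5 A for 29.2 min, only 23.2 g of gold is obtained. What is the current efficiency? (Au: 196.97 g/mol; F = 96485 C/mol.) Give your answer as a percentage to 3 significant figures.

82.8%

Q = 23.5 × 1752 = 41170 C
n(e⁻) = 41170 / 96485 = 0.4267 mol
Au³⁺ + 3e⁻ → Au, so theoretical n(Au) = 0.1422 mol → 28.01 g
Efficiency = 23.2 / 28.01 = 0.8283 = 82.8%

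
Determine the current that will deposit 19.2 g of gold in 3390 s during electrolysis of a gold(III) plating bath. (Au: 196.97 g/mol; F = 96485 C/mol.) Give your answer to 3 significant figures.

8.32 A

n(Au) = 19.2 / 196.97 = 0.09748 mol
Au³⁺ + 3e⁻ → Au, so n(e⁻) = 3 × 0.09748 = 0.2924 mol
Q = 0.2924 × 96485 = 28210 C
I = Q / t = 28210 / 3390 s = 8.32 A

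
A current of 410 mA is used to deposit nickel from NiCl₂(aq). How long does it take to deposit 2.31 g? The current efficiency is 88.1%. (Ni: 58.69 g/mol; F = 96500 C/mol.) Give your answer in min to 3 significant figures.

n(Ni) = 2.31 / 58.69 = 0.03936 mol
Ni²⁺ + 2e⁻ → Ni, so n(e⁻) = 2 × 0.03936 = 0.07872 mol
Q = 0.07872 × 96500 / 0.881 = 8623 C
t = Q / I = 8623 / 0.410 = 21030 s = 351 min

351 min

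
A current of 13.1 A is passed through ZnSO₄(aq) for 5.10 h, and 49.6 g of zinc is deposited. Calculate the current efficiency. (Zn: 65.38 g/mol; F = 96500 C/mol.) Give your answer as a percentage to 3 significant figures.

60.9%

Q = 13.1 × 18360 = 2.405×10^5 C
n(e⁻) = 2.405×10^5 / 96500 = 2.492 mol
Zn²⁺ + 2e⁻ → Zn, so theoretical n(Zn) = 1.246 mol → 81.46 g
Efficiency = 49.6 / 81.46 = 0.6089 = 60.9%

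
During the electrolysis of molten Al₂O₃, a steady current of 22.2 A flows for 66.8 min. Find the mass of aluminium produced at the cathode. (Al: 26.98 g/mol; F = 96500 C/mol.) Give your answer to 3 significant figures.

8.29 g

Q = 22.2 A × 4008 s = 88980 C
n(e⁻) = Q/F = 88980/96500 = 0.9221 mol
Al³⁺ + 3e⁻ → Al, so n(Al) = 0.9221 / 3 = 0.3074 mol
m = 0.3074 × 26.98 = 8.29 g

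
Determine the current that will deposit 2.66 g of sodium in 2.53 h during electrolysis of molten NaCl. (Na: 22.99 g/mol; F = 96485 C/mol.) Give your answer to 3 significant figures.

n(Na) = 2.66 / 22.99 = 0.1157 mol
Na⁺ + e⁻ → Na, so n(e⁻) = 0.1157 mol
Q = 0.1157 × 96485 = 11160 C
I = Q / t = 11160 / 9108 s = 1.23 A

1.23 A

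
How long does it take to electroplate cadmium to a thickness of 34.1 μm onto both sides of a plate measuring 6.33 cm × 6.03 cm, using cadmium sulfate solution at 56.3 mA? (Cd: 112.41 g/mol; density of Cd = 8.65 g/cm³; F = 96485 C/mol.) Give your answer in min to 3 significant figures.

Plated area = 2 × 6.33 × 6.03 = 76.34 cm²
Volume = 76.34 × 34.1×10⁻⁴ cm = 0.2603 cm³
m(Cd) = 0.2603 × 8.65 = 2.252 g
n(Cd) = 2.252 / 112.41 = 0.02003 mol; n(e⁻) = 2 × 0.02003 = 0.04006 mol
Q = 0.04006 × 96485 = 3865 C
t = 3865 / 0.0563 = 68650 s = 1140 min

1140 min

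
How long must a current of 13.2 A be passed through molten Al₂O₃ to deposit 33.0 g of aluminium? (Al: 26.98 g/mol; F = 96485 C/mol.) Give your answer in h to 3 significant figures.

7.45 h

n(Al) = 33.0 / 26.98 = 1.223 mol
Al³⁺ + 3e⁻ → Al, so n(e⁻) = 3 × 1.223 = 3.669 mol
Q = 3.669 × 96485 = 3.540×10^5 C
t = Q / I = 3.540×10^5 / 13.2 = 26820 s = 7.45 h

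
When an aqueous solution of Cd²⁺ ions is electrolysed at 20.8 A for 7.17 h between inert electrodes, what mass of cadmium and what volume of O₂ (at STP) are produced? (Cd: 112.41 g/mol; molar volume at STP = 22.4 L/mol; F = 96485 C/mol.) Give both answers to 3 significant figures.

313 g Cd; 31.2 L O₂

Q = 20.8 × 25812 = 5.369×10^5 C; n(e⁻) = 5.369×10^5 / 96485 = 5.565 mol
Cathode: Cd²⁺ + 2e⁻ → Cd → n(Cd) = 5.565/2 = 2.783 mol → 313 g
Anode: 2H₂O → O₂ + 4H⁺ + 4e⁻ → n(O₂) = 5.565/4 = 1.391 mol → 31.2 L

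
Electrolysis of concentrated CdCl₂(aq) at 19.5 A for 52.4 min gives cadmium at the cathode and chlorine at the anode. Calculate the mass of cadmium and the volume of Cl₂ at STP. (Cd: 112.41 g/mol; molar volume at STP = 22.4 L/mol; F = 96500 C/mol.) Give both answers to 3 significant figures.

Q = 19.5 × 3144 = 61310 C; n(e⁻) = 61310 / 96500 = 0.6353 mol
Cathode: Cd²⁺ + 2e⁻ → Cd → n(Cd) = 0.6353/2 = 0.3177 mol → 35.7 g
Anode: 2Cl⁻ → Cl₂ + 2e⁻ → n(Cl₂) = 0.6353/2 = 0.3177 mol → 7.12 L

35.7 g Cd; 7.12 L Cl₂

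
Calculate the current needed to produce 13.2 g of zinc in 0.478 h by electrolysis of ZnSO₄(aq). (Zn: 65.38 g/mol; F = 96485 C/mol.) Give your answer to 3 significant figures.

22.6 A

n(Zn) = 13.2 / 65.38 = 0.2019 mol
Zn²⁺ + 2e⁻ → Zn, so n(e⁻) = 2 × 0.2019 = 0.4038 mol
Q = 0.4038 × 96485 = 38960 C
I = Q / t = 38960 / 1720.8 s = 22.6 A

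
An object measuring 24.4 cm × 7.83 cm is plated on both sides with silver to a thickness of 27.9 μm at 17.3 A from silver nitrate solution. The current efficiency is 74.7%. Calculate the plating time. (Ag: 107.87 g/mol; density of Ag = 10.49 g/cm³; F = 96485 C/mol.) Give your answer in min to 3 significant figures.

12.9 min

Plated area = 2 × 24.4 × 7.83 = 382.1 cm²
Volume = 382.1 × 27.9×10⁻⁴ cm = 1.066 cm³
m(Ag) = 1.066 × 10.49 = 11.18 g
n(Ag) = 11.18 / 107.87 = 0.1036 mol; n(e⁻) = 0.1036 mol
Q = 0.1036 × 96485 / 0.747 = 13380 C
t = 13380 / 17.3 = 773.4 s = 12.9 min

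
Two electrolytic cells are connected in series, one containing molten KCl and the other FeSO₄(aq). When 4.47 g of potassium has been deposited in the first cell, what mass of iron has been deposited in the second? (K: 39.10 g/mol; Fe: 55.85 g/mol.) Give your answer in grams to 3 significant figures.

n(K) = 4.47 / 39.10 = 0.1143 mol
K⁺ + e⁻ → K, so n(e⁻) = 0.1143 mol
In series, the same 0.1143 mol of electrons flows through the second cell.
Fe²⁺ + 2e⁻ → Fe, so n(Fe) = 0.1143 / 2 = 0.05715 mol
m(Fe) = 0.05715 × 55.85 = 3.19 g

3.19 g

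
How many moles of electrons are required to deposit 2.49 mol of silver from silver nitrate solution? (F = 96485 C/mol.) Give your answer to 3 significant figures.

2.49 mol

Ag⁺ + e⁻ → Ag, so n(e⁻) = 1 × 2.49 = 2.490 mol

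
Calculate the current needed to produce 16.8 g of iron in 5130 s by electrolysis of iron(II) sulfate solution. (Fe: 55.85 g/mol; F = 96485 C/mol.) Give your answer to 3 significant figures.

11.3 A

n(Fe) = 16.8 / 55.85 = 0.3008 mol
Fe²⁺ + 2e⁻ → Fe, so n(e⁻) = 2 × 0.3008 = 0.6016 mol
Q = 0.6016 × 96485 = 58050 C
I = Q / t = 58050 / 5130 s = 11.3 A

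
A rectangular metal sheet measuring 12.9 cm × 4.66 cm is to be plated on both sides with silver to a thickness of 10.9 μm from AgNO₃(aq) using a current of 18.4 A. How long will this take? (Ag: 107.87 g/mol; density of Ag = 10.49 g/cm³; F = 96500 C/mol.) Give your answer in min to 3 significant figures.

1.11 min

Plated area = 2 × 12.9 × 4.66 = 120.2 cm²
Volume = 120.2 × 10.9×10⁻⁴ cm = 0.1310 cm³
m(Ag) = 0.1310 × 10.49 = 1.374 g
n(Ag) = 1.374 / 107.87 = 0.01274 mol; n(e⁻) = 0.01274 mol
Q = 0.01274 × 96500 = 1229 C
t = 1229 / 18.4 = 66.79 s = 1.11 min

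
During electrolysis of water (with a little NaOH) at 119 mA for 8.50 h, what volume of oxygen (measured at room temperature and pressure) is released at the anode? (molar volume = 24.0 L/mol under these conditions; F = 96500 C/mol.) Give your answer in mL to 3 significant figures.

Charge passed = 0.119 × 30600 = 3641 C
Moles of electrons = 3641 / 96500 = 0.03773 mol
2H₂O → O₂ + 4H⁺ + 4e⁻, so n(O₂) = 0.03773 / 4 = 0.009433 mol
V = 0.009433 × 24.0 = 0.2264 L
= 226 mL

226 mL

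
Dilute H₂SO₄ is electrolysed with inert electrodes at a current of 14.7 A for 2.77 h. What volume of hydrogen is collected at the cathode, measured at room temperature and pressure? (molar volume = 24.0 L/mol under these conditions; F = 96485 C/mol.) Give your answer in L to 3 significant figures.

18.2 L

Q = It = 14.7 × 9972 = 1.466×10^5 C
n(e⁻) = 1.466×10^5 / 96485 = 1.519 mol
2H⁺ + 2e⁻ → H₂, so n(H₂) = 1.519 / 2 = 0.7595 mol
V = 0.7595 × 24.0 = 18.23 L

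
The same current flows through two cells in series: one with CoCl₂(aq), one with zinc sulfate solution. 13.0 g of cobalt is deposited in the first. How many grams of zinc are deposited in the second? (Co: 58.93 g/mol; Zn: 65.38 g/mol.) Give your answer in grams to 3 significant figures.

14.4 g

n(Co) = 13.0 / 58.93 = 0.2206 mol
Co²⁺ + 2e⁻ → Co, so n(e⁻) = 2 × 0.2206 = 0.4412 mol
Same current for the same time ⇒ same n(e⁻) = 0.4412 mol in both cells.
Zn²⁺ + 2e⁻ → Zn, so n(Zn) = 0.4412 / 2 = 0.2206 mol
m(Zn) = 0.2206 × 65.38 = 14.4 g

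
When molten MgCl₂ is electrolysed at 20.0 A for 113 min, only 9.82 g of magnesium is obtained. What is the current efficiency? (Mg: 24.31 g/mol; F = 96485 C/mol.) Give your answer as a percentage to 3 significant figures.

57.5%

Q = 20.0 × 6780 = 1.356×10^5 C
n(e⁻) = 1.356×10^5 / 96485 = 1.405 mol
Mg²⁺ + 2e⁻ → Mg, so theoretical n(Mg) = 0.7025 mol → 17.08 g
Efficiency = 9.82 / 17.08 = 0.5749 = 57.5%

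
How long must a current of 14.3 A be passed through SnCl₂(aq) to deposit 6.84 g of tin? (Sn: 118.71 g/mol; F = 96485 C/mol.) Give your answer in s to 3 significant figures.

778 s

n(Sn) = 6.84 / 118.71 = 0.05762 mol
Sn²⁺ + 2e⁻ → Sn, so n(e⁻) = 2 × 0.05762 = 0.1152 mol
Q = 0.1152 × 96485 = 11120 C
t = Q / I = 11120 / 14.3 = 777.6 s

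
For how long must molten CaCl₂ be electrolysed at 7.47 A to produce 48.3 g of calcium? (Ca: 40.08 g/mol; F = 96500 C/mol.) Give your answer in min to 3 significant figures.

519 min

n(Ca) = 48.3 / 40.08 = 1.205 mol
Ca²⁺ + 2e⁻ → Ca, so n(e⁻) = 2 × 1.205 = 2.410 mol
Q = 2.410 × 96500 = 2.326×10^5 C
t = Q / I = 2.326×10^5 / 7.47 = 31140 s = 519 min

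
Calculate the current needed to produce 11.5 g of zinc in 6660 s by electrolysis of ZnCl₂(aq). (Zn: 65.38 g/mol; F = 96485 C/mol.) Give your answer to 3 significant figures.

n(Zn) = 11.5 / 65.38 = 0.1759 mol
Zn²⁺ + 2e⁻ → Zn, so n(e⁻) = 2 × 0.1759 = 0.3518 mol
Q = 0.3518 × 96485 = 33940 C
I = Q / t = 33940 / 6660 s = 5.10 A

5.10 A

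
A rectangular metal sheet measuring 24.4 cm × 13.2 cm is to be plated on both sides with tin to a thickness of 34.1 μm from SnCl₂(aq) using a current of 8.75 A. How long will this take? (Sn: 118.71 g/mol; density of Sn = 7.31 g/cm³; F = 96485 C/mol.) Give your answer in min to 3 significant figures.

Plated area = 2 × 24.4 × 13.2 = 644.2 cm²
Volume = 644.2 × 34.1×10⁻⁴ cm = 2.197 cm³
m(Sn) = 2.197 × 7.31 = 16.06 g
n(Sn) = 16.06 / 118.71 = 0.1353 mol; n(e⁻) = 2 × 0.1353 = 0.2706 mol
Q = 0.2706 × 96485 = 26110 C
t = 26110 / 8.75 = 2984 s = 49.7 min

49.7 min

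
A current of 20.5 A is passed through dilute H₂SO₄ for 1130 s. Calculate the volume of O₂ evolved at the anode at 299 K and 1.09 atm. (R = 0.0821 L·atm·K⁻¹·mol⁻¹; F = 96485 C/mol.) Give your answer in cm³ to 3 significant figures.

1350 cm³

Q = It = 20.5 × 1130 = 23170 C
n(e⁻) = 23170 / 96485 = 0.2401 mol
2H₂O → O₂ + 4H⁺ + 4e⁻, so n(O₂) = 0.2401 / 4 = 0.06003 mol
V = nRT/P = 0.06003 × 0.0821 × 299 / 1.09 = 1.352 L
= 1350 cm³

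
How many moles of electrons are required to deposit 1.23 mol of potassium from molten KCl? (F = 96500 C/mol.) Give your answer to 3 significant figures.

K⁺ + e⁻ → K, so n(e⁻) = 1 × 1.23 = 1.230 mol

1.23 mol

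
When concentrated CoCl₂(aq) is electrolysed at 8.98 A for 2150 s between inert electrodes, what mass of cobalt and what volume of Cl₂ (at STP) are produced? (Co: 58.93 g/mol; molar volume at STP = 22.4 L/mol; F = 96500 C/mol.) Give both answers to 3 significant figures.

5.90 g Co; 2.24 L Cl₂

Q = 8.98 × 2150 = 19310 C; n(e⁻) = 19310 / 96500 = 0.2001 mol
Cathode: Co²⁺ + 2e⁻ → Co → n(Co) = 0.2001/2 = 0.1001 mol → 5.90 g
Anode: 2Cl⁻ → Cl₂ + 2e⁻ → n(Cl₂) = 0.2001/2 = 0.1001 mol → 2.24 L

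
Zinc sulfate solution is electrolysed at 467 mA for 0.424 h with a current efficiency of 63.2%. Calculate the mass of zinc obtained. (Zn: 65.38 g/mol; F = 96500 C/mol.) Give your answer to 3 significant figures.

Q = 0.467 × 1526.4 = 712.8 C
n(e⁻) = 712.8 / 96500 = 0.007387 mol
Zn²⁺ + 2e⁻ → Zn, so theoretical m(Zn) = 0.003694 × 65.38 = 0.2415 g
Actual mass = 63.2% × 0.2415 = 0.153 g

0.153 g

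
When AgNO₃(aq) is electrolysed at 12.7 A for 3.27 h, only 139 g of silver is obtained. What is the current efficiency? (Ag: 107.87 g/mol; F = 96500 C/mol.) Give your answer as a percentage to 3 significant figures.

83.2%

Q = 12.7 × 11772 = 1.495×10^5 C
n(e⁻) = 1.495×10^5 / 96500 = 1.549 mol
Ag⁺ + e⁻ → Ag, so theoretical n(Ag) = 1.549 mol → 167.1 g
Efficiency = 139 / 167.1 = 0.8318 = 83.2%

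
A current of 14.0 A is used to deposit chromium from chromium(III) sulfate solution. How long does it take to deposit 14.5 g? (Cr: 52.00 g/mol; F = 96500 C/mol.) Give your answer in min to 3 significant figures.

n(Cr) = 14.5 / 52.00 = 0.2788 mol
Cr³⁺ + 3e⁻ → Cr, so n(e⁻) = 3 × 0.2788 = 0.8364 mol
Q = 0.8364 × 96500 = 80710 C
t = Q / I = 80710 / 14.0 = 5765 s = 96.1 min

96.1 min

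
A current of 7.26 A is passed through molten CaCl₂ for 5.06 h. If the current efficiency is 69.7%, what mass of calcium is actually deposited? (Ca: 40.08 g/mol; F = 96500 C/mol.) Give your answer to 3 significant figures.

Q = 7.26 × 18216 = 1.322×10^5 C
n(e⁻) = 1.322×10^5 / 96500 = 1.370 mol
Ca²⁺ + 2e⁻ → Ca, so theoretical m(Ca) = 0.6850 × 40.08 = 27.45 g
Actual mass = 69.7% × 27.45 = 19.1 g

19.1 g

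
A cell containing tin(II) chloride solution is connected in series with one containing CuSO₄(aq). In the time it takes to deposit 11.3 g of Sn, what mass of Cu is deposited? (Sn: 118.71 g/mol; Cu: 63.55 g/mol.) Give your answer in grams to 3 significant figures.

6.05 g

n(Sn) = 11.3 / 118.71 = 0.09519 mol
Sn²⁺ + 2e⁻ → Sn, so n(e⁻) = 2 × 0.09519 = 0.1904 mol
Since the cells are in series, n(e⁻) in the Cu cell is also 0.1904 mol.
Cu²⁺ + 2e⁻ → Cu, so n(Cu) = 0.1904 / 2 = 0.09520 mol
m(Cu) = 0.09520 × 63.55 = 6.05 g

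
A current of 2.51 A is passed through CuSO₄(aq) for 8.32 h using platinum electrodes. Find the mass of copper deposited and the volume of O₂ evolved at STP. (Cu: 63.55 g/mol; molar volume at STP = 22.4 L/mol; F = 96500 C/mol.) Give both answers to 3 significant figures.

Q = 2.51 × 29952 = 75180 C; n(e⁻) = 75180 / 96500 = 0.7791 mol
Cathode: Cu²⁺ + 2e⁻ → Cu → n(Cu) = 0.7791/2 = 0.3896 mol → 24.8 g
Anode: 2H₂O → O₂ + 4H⁺ + 4e⁻ → n(O₂) = 0.7791/4 = 0.1948 mol → 4.36 L

24.8 g Cu; 4.36 L O₂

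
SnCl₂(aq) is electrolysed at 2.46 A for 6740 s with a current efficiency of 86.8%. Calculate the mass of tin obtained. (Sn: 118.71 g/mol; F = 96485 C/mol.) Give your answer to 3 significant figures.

Q = 2.46 × 6740 = 16580 C
n(e⁻) = 16580 / 96485 = 0.1718 mol
Sn²⁺ + 2e⁻ → Sn, so theoretical m(Sn) = 0.08590 × 118.71 = 10.20 g
Actual mass = 86.8% × 10.20 = 8.85 g

8.85 g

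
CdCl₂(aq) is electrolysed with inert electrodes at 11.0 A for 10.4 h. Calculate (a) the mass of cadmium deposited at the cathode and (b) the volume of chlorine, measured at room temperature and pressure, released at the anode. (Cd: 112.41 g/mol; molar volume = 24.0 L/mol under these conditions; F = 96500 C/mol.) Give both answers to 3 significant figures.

240 g Cd; 51.2 L Cl₂

Q = 11.0 × 37440 = 4.118×10^5 C; n(e⁻) = 4.118×10^5 / 96500 = 4.267 mol
Cathode: Cd²⁺ + 2e⁻ → Cd → n(Cd) = 4.267/2 = 2.134 mol → 240 g
Anode: 2Cl⁻ → Cl₂ + 2e⁻ → n(Cl₂) = 4.267/2 = 2.134 mol → 51.2 L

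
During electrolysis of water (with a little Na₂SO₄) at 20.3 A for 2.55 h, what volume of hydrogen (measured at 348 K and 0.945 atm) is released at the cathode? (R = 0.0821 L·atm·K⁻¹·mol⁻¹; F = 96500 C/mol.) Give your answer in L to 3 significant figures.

Charge passed = 20.3 × 9180 = 1.864×10^5 C
n(e⁻) = Q/F = 1.864×10^5/96500 = 1.932 mol
2H⁺ + 2e⁻ → H₂, so n(H₂) = 1.932 / 2 = 0.9660 mol
V = nRT/P = 0.9660 × 0.0821 × 348 / 0.945 = 29.21 L

29.2 L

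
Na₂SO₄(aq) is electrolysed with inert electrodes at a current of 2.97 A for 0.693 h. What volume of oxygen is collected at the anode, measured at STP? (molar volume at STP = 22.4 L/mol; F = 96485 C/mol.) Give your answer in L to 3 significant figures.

0.430 L

Q = It = 2.97 × 2494.8 = 7410 C
n(e⁻) = Q/F = 7410/96485 = 0.07680 mol
2H₂O → O₂ + 4H⁺ + 4e⁻, so n(O₂) = 0.07680 / 4 = 0.01920 mol
V = 0.01920 × 22.4 = 0.4301 L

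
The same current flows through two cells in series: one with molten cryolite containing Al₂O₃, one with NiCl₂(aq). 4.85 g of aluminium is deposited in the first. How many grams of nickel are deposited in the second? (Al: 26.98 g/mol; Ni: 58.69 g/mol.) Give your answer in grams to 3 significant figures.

15.8 g

n(Al) = 4.85 / 26.98 = 0.1798 mol
Al³⁺ + 3e⁻ → Al, so n(e⁻) = 3 × 0.1798 = 0.5394 mol
In series, the same 0.5394 mol of electrons flows through the second cell.
Ni²⁺ + 2e⁻ → Ni, so n(Ni) = 0.5394 / 2 = 0.2697 mol
m(Ni) = 0.2697 × 58.69 = 15.8 g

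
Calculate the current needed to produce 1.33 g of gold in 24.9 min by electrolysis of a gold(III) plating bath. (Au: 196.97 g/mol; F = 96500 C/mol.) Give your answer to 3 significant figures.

1.31 A

n(Au) = 1.33 / 196.97 = 0.006752 mol
Au³⁺ + 3e⁻ → Au, so n(e⁻) = 3 × 0.006752 = 0.02026 mol
Q = 0.02026 × 96500 = 1955 C
I = Q / t = 1955 / 1494 s = 1.31 A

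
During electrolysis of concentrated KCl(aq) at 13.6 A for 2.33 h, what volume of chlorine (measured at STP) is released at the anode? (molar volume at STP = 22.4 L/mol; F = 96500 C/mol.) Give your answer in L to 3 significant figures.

13.2 L

Q = It = 13.6 × 8388 = 1.141×10^5 C
n(e⁻) = 1.141×10^5 / 96500 = 1.182 mol
2Cl⁻ → Cl₂ + 2e⁻, so n(Cl₂) = 1.182 / 2 = 0.5910 mol
V = 0.5910 × 22.4 = 13.24 L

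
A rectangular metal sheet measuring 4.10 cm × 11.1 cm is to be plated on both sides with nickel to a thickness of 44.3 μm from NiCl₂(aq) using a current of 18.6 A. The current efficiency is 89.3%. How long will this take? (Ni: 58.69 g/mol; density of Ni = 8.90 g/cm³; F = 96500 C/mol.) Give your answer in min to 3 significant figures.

Plated area = 2 × 4.10 × 11.1 = 91.02 cm²
Volume = 91.02 × 44.3×10⁻⁴ cm = 0.4032 cm³
m(Ni) = 0.4032 × 8.90 = 3.588 g
n(Ni) = 3.588 / 58.69 = 0.06113 mol; n(e⁻) = 2 × 0.06113 = 0.1223 mol
Q = 0.1223 × 96500 / 0.893 = 13220 C
t = 13220 / 18.6 = 710.8 s = 11.8 min

11.8 min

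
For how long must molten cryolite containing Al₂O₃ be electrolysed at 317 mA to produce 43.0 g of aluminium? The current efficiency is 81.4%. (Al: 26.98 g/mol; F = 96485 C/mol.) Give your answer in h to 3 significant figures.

497 h

n(Al) = 43.0 / 26.98 = 1.594 mol
Al³⁺ + 3e⁻ → Al, so n(e⁻) = 3 × 1.594 = 4.782 mol
Q = 4.782 × 96485 / 0.814 = 5.668×10^5 C
t = Q / I = 5.668×10^5 / 0.317 = 1.788×10^6 s = 497 h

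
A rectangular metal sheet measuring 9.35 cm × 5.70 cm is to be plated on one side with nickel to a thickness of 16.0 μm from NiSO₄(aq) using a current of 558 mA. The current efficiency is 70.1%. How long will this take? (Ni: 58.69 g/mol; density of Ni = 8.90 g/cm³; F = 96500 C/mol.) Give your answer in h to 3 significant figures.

Plated area = 9.35 × 5.70 = 53.30 cm²
Volume = 53.30 × 16.0×10⁻⁴ cm = 0.08528 cm³
m(Ni) = 0.08528 × 8.90 = 0.7590 g
n(Ni) = 0.7590 / 58.69 = 0.01293 mol; n(e⁻) = 2 × 0.01293 = 0.02586 mol
Q = 0.02586 × 96500 / 0.701 = 3560 C
t = 3560 / 0.558 = 6380 s = 1.77 h

1.77 h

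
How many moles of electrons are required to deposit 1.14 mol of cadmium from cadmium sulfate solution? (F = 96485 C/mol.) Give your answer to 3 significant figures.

Cd²⁺ + 2e⁻ → Cd, so n(e⁻) = 2 × 1.14 = 2.280 mol

2.28 mol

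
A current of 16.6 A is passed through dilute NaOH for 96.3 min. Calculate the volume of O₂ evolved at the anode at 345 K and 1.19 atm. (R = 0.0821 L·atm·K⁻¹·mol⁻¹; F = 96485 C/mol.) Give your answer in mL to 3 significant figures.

Q = 16.6 A × 5778 s = 95910 C
n(e⁻) = 95910 / 96485 = 0.9940 mol
2H₂O → O₂ + 4H⁺ + 4e⁻, so n(O₂) = 0.9940 / 4 = 0.2485 mol
V = nRT/P = 0.2485 × 0.0821 × 345 / 1.19 = 5.915 L
= 5920 mL

5920 mL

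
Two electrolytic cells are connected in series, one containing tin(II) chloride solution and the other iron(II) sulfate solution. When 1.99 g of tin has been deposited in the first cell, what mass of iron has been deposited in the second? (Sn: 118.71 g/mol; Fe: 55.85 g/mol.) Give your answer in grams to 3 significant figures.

0.936 g

n(Sn) = 1.99 / 118.71 = 0.01676 mol
Sn²⁺ + 2e⁻ → Sn, so n(e⁻) = 2 × 0.01676 = 0.03352 mol
The cells are in series, so the same charge (and hence the same n(e⁻) = 0.03352 mol) passes through both.
Fe²⁺ + 2e⁻ → Fe, so n(Fe) = 0.03352 / 2 = 0.01676 mol
m(Fe) = 0.01676 × 55.85 = 0.936 g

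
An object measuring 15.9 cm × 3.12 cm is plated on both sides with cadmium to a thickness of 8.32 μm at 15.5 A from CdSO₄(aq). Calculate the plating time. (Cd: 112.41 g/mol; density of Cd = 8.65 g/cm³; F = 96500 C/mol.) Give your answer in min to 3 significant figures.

1.32 min

Plated area = 2 × 15.9 × 3.12 = 99.22 cm²
Volume = 99.22 × 8.32×10⁻⁴ cm = 0.08255 cm³
m(Cd) = 0.08255 × 8.65 = 0.7141 g
n(Cd) = 0.7141 / 112.41 = 0.006353 mol; n(e⁻) = 2 × 0.006353 = 0.01271 mol
Q = 0.01271 × 96500 = 1227 C
t = 1227 / 15.5 = 79.16 s = 1.32 min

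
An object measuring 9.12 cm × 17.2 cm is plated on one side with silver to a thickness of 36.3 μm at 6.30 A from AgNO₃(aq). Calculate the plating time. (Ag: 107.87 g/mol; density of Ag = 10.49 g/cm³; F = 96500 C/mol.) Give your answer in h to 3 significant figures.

Plated area = 9.12 × 17.2 = 156.9 cm²
Volume = 156.9 × 36.3×10⁻⁴ cm = 0.5695 cm³
m(Ag) = 0.5695 × 10.49 = 5.974 g
n(Ag) = 5.974 / 107.87 = 0.05538 mol; n(e⁻) = 0.05538 mol
Q = 0.05538 × 96500 = 5344 C
t = 5344 / 6.30 = 848.3 s = 0.236 h

0.236 h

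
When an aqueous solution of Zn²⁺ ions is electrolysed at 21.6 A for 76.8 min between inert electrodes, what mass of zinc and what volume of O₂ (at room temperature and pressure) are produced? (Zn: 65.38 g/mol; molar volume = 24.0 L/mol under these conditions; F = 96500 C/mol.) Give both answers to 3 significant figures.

Q = 21.6 × 4608 = 99530 C; n(e⁻) = 99530 / 96500 = 1.031 mol
Cathode: Zn²⁺ + 2e⁻ → Zn → n(Zn) = 1.031/2 = 0.5155 mol → 33.7 g
Anode: 2H₂O → O₂ + 4H⁺ + 4e⁻ → n(O₂) = 1.031/4 = 0.2578 mol → 6.19 L

33.7 g Zn; 6.19 L O₂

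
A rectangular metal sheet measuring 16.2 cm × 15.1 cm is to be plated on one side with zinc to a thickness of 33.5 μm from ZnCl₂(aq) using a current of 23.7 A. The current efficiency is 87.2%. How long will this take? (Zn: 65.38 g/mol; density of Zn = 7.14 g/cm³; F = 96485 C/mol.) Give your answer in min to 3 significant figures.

Plated area = 16.2 × 15.1 = 244.6 cm²
Volume = 244.6 × 33.5×10⁻⁴ cm = 0.8194 cm³
m(Zn) = 0.8194 × 7.14 = 5.851 g
n(Zn) = 5.851 / 65.38 = 0.08949 mol; n(e⁻) = 2 × 0.08949 = 0.1790 mol
Q = 0.1790 × 96485 / 0.872 = 19810 C
t = 19810 / 23.7 = 835.9 s = 13.9 min

13.9 min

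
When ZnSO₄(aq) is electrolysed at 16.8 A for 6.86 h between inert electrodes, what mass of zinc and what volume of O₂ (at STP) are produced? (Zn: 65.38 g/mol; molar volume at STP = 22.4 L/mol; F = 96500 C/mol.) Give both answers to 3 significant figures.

Q = 16.8 × 24696 = 4.149×10^5 C; n(e⁻) = 4.149×10^5 / 96500 = 4.299 mol
Cathode: Zn²⁺ + 2e⁻ → Zn → n(Zn) = 4.299/2 = 2.150 mol → 141 g
Anode: 2H₂O → O₂ + 4H⁺ + 4e⁻ → n(O₂) = 4.299/4 = 1.075 mol → 24.1 L

141 g Zn; 24.1 L O₂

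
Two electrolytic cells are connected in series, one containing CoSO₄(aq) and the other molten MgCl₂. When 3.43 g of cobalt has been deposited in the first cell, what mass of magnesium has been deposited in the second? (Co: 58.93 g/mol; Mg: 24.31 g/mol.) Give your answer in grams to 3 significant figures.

n(Co) = 3.43 / 58.93 = 0.05820 mol
Co²⁺ + 2e⁻ → Co, so n(e⁻) = 2 × 0.05820 = 0.1164 mol
Since the cells are in series, n(e⁻) in the Mg cell is also 0.1164 mol.
Mg²⁺ + 2e⁻ → Mg, so n(Mg) = 0.1164 / 2 = 0.05820 mol
m(Mg) = 0.05820 × 24.31 = 1.41 g

1.41 g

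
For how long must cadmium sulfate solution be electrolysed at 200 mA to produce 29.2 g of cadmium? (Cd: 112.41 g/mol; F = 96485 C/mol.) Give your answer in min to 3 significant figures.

4180 min

n(Cd) = 29.2 / 112.41 = 0.2598 mol
Cd²⁺ + 2e⁻ → Cd, so n(e⁻) = 2 × 0.2598 = 0.5196 mol
Q = 0.5196 × 96485 = 50130 C
t = Q / I = 50130 / 0.200 = 2.507×10^5 s = 4180 min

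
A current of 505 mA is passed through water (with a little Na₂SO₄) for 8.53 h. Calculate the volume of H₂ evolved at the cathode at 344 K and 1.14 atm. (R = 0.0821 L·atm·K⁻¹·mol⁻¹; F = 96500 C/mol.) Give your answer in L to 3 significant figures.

Q = It = 0.505 × 30708 = 15510 C
n(e⁻) = 15510 / 96500 = 0.1607 mol
2H⁺ + 2e⁻ → H₂, so n(H₂) = 0.1607 / 2 = 0.08035 mol
V = nRT/P = 0.08035 × 0.0821 × 344 / 1.14 = 1.991 L

1.99 L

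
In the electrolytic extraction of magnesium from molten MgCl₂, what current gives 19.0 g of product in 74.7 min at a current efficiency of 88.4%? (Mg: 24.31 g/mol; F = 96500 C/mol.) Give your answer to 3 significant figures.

n(Mg) = 19.0 / 24.31 = 0.7816 mol
Mg²⁺ + 2e⁻ → Mg, so n(e⁻) = 2 × 0.7816 = 1.563 mol
Q = 1.563 × 96500 / 0.884 = 1.706×10^5 C
I = Q / t = 1.706×10^5 / 4482 s = 38.1 A

38.1 A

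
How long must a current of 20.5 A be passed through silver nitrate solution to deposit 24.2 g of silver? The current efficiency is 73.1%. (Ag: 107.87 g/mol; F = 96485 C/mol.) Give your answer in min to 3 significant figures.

n(Ag) = 24.2 / 107.87 = 0.2243 mol
Ag⁺ + e⁻ → Ag, so n(e⁻) = 0.2243 mol
Q = 0.2243 × 96485 / 0.731 = 29610 C
t = Q / I = 29610 / 20.5 = 1444 s = 24.1 min

24.1 min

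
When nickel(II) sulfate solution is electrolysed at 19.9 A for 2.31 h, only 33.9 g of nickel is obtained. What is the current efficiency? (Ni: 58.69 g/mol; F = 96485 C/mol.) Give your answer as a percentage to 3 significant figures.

67.4%

Q = 19.9 × 8316 = 1.655×10^5 C
n(e⁻) = 1.655×10^5 / 96485 = 1.715 mol
Ni²⁺ + 2e⁻ → Ni, so theoretical n(Ni) = 0.8575 mol → 50.33 g
Efficiency = 33.9 / 50.33 = 0.6736 = 67.4%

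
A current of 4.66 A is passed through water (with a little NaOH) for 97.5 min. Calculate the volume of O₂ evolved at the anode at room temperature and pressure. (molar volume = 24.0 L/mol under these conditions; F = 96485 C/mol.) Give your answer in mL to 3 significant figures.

1700 mL

Q = 4.66 A × 5850 s = 27260 C
Moles of electrons = 27260 / 96485 = 0.2825 mol
2H₂O → O₂ + 4H⁺ + 4e⁻, so n(O₂) = 0.2825 / 4 = 0.07063 mol
V = 0.07063 × 24.0 = 1.695 L
= 1700 mL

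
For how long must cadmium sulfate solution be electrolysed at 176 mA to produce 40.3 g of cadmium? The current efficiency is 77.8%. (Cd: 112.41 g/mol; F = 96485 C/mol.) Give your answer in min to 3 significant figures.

8420 min

n(Cd) = 40.3 / 112.41 = 0.3585 mol
Cd²⁺ + 2e⁻ → Cd, so n(e⁻) = 2 × 0.3585 = 0.7170 mol
Q = 0.7170 × 96485 / 0.778 = 88920 C
t = Q / I = 88920 / 0.176 = 5.052×10^5 s = 8420 min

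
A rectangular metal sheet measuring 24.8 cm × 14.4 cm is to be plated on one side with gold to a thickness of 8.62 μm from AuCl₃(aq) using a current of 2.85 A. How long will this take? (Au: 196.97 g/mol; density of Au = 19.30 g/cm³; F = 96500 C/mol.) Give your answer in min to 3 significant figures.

Plated area = 24.8 × 14.4 = 357.1 cm²
Volume = 357.1 × 8.62×10⁻⁴ cm = 0.3078 cm³
m(Au) = 0.3078 × 19.30 = 5.941 g
n(Au) = 5.941 / 196.97 = 0.03016 mol; n(e⁻) = 3 × 0.03016 = 0.09048 mol
Q = 0.09048 × 96500 = 8731 C
t = 8731 / 2.85 = 3064 s = 51.1 min

51.1 min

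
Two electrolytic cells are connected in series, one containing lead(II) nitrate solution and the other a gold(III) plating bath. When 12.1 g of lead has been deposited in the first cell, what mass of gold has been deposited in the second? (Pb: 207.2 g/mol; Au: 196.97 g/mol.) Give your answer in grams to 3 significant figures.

7.67 g

n(Pb) = 12.1 / 207.2 = 0.05840 mol
Pb²⁺ + 2e⁻ → Pb, so n(e⁻) = 2 × 0.05840 = 0.1168 mol
Since the cells are in series, n(e⁻) in the Au cell is also 0.1168 mol.
Au³⁺ + 3e⁻ → Au, so n(Au) = 0.1168 / 3 = 0.03893 mol
m(Au) = 0.03893 × 196.97 = 7.67 g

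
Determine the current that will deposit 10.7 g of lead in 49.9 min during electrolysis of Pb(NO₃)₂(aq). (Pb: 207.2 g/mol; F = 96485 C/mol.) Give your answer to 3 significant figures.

n(Pb) = 10.7 / 207.2 = 0.05164 mol
Pb²⁺ + 2e⁻ → Pb, so n(e⁻) = 2 × 0.05164 = 0.1033 mol
Q = 0.1033 × 96485 = 9967 C
I = Q / t = 9967 / 2994 s = 3.33 A

3.33 A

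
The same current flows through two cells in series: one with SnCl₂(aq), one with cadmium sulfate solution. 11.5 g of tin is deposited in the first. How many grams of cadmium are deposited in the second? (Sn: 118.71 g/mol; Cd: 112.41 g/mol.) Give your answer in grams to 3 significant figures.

n(Sn) = 11.5 / 118.71 = 0.09687 mol
Sn²⁺ + 2e⁻ → Sn, so n(e⁻) = 2 × 0.09687 = 0.1937 mol
Same current for the same time ⇒ same n(e⁻) = 0.1937 mol in both cells.
Cd²⁺ + 2e⁻ → Cd, so n(Cd) = 0.1937 / 2 = 0.09685 mol
m(Cd) = 0.09685 × 112.41 = 10.9 g

10.9 g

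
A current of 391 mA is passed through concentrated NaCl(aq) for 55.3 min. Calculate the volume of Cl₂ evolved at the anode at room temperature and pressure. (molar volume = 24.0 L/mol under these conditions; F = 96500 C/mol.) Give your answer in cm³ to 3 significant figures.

Q = It = 0.391 × 3318 = 1297 C
n(e⁻) = Q/F = 1297/96500 = 0.01344 mol
2Cl⁻ → Cl₂ + 2e⁻, so n(Cl₂) = 0.01344 / 2 = 0.006720 mol
V = 0.006720 × 24.0 = 0.1613 L
= 161 cm³

161 cm³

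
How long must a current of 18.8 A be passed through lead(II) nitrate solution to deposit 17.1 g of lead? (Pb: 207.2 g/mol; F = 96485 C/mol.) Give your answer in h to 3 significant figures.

0.235 h

n(Pb) = 17.1 / 207.2 = 0.08253 mol
Pb²⁺ + 2e⁻ → Pb, so n(e⁻) = 2 × 0.08253 = 0.1651 mol
Q = 0.1651 × 96485 = 15930 C
t = Q / I = 15930 / 18.8 = 847.3 s = 0.235 h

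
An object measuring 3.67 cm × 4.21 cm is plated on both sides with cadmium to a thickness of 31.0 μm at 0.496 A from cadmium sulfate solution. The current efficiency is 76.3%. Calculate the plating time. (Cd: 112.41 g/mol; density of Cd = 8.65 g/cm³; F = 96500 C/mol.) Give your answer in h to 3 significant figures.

1.04 h

Plated area = 2 × 3.67 × 4.21 = 30.90 cm²
Volume = 30.90 × 31.0×10⁻⁴ cm = 0.09579 cm³
m(Cd) = 0.09579 × 8.65 = 0.8286 g
n(Cd) = 0.8286 / 112.41 = 0.007371 mol; n(e⁻) = 2 × 0.007371 = 0.01474 mol
Q = 0.01474 × 96500 / 0.763 = 1864 C
t = 1864 / 0.496 = 3758 s = 1.04 h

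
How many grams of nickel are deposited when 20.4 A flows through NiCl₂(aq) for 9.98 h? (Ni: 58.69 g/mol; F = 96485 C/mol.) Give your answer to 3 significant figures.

Q = 20.4 A × 35928 s = 7.329×10^5 C
n(e⁻) = 7.329×10^5 / 96485 = 7.596 mol
Ni²⁺ + 2e⁻ → Ni, so n(Ni) = 7.596 / 2 = 3.798 mol
m = 3.798 × 58.69 = 223 g

223 g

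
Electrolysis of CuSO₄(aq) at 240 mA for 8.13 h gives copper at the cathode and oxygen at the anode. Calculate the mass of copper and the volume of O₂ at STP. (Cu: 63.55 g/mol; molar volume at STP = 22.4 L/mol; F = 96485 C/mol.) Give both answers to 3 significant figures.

Q = 0.240 × 29268 = 7024 C; n(e⁻) = 7024 / 96485 = 0.07280 mol
Cathode: Cu²⁺ + 2e⁻ → Cu → n(Cu) = 0.07280/2 = 0.03640 mol → 2.31 g
Anode: 2H₂O → O₂ + 4H⁺ + 4e⁻ → n(O₂) = 0.07280/4 = 0.01820 mol → 0.408 L

2.31 g Cu; 0.408 L O₂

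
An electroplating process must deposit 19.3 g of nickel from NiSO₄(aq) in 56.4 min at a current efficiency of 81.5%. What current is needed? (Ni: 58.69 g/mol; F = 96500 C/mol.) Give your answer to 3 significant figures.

23.0 A

n(Ni) = 19.3 / 58.69 = 0.3288 mol
Ni²⁺ + 2e⁻ → Ni, so n(e⁻) = 2 × 0.3288 = 0.6576 mol
Q = 0.6576 × 96500 / 0.815 = 77860 C
I = Q / t = 77860 / 3384 s = 23.0 A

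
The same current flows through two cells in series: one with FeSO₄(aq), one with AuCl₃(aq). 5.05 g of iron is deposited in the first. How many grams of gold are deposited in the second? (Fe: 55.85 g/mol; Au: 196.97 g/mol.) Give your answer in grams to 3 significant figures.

n(Fe) = 5.05 / 55.85 = 0.09042 mol
Fe²⁺ + 2e⁻ → Fe, so n(e⁻) = 2 × 0.09042 = 0.1808 mol
The cells are in series, so the same charge (and hence the same n(e⁻) = 0.1808 mol) passes through both.
Au³⁺ + 3e⁻ → Au, so n(Au) = 0.1808 / 3 = 0.06027 mol
m(Au) = 0.06027 × 196.97 = 11.9 g

11.9 g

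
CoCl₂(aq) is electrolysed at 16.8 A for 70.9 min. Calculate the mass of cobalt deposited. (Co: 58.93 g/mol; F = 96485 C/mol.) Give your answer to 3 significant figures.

Q = It = 16.8 × 4254 = 71470 C
n(e⁻) = Q/F = 71470/96485 = 0.7407 mol
Co²⁺ + 2e⁻ → Co, so n(Co) = 0.7407 / 2 = 0.3704 mol
m = 0.3704 × 58.93 = 21.8 g

21.8 g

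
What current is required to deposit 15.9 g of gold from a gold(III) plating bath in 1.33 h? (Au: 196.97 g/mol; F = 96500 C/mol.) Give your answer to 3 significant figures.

4.88 A

n(Au) = 15.9 / 196.97 = 0.08072 mol
Au³⁺ + 3e⁻ → Au, so n(e⁻) = 3 × 0.08072 = 0.2422 mol
Q = 0.2422 × 96500 = 23370 C
I = Q / t = 23370 / 4788 s = 4.88 A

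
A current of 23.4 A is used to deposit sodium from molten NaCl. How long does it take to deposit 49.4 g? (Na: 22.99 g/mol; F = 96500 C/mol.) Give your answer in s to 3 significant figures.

8860 s

n(Na) = 49.4 / 22.99 = 2.149 mol
Na⁺ + e⁻ → Na, so n(e⁻) = 2.149 mol
Q = 2.149 × 96500 = 2.074×10^5 C
t = Q / I = 2.074×10^5 / 23.4 = 8863 s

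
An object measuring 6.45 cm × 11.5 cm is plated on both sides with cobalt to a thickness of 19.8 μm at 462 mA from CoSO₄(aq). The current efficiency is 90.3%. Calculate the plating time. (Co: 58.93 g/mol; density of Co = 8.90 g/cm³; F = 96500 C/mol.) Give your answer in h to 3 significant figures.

5.70 h

Plated area = 2 × 6.45 × 11.5 = 148.4 cm²
Volume = 148.4 × 19.8×10⁻⁴ cm = 0.2938 cm³
m(Co) = 0.2938 × 8.90 = 2.615 g
n(Co) = 2.615 / 58.93 = 0.04437 mol; n(e⁻) = 2 × 0.04437 = 0.08874 mol
Q = 0.08874 × 96500 / 0.903 = 9483 C
t = 9483 / 0.462 = 20530 s = 5.70 h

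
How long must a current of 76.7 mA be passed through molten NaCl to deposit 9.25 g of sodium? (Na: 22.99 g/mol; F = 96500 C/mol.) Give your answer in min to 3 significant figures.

n(Na) = 9.25 / 22.99 = 0.4023 mol
Na⁺ + e⁻ → Na, so n(e⁻) = 0.4023 mol
Q = 0.4023 × 96500 = 38820 C
t = Q / I = 38820 / 0.0767 = 5.061×10^5 s = 8440 min

8440 min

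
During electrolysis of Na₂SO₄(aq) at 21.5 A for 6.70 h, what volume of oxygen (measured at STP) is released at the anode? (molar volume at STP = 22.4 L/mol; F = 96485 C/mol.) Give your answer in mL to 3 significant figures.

Charge passed = 21.5 × 24120 = 5.186×10^5 C
n(e⁻) = Q/F = 5.186×10^5/96485 = 5.375 mol
2H₂O → O₂ + 4H⁺ + 4e⁻, so n(O₂) = 5.375 / 4 = 1.344 mol
V = 1.344 × 22.4 = 30.11 L
= 30100 mL

30100 mL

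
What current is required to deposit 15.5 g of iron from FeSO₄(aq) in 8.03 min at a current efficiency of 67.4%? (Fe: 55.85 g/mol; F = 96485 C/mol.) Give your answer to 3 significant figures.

n(Fe) = 15.5 / 55.85 = 0.2775 mol
Fe²⁺ + 2e⁻ → Fe, so n(e⁻) = 2 × 0.2775 = 0.5550 mol
Q = 0.5550 × 96485 / 0.674 = 79450 C
I = Q / t = 79450 / 481.8 s = 165 A

165 A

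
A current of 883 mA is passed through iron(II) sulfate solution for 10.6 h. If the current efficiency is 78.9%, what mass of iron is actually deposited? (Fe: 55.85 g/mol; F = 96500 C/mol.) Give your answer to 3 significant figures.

Q = 0.883 × 38160 = 33700 C
n(e⁻) = 33700 / 96500 = 0.3492 mol
Fe²⁺ + 2e⁻ → Fe, so theoretical m(Fe) = 0.1746 × 55.85 = 9.751 g
Actual mass = 78.9% × 9.751 = 7.69 g

7.69 g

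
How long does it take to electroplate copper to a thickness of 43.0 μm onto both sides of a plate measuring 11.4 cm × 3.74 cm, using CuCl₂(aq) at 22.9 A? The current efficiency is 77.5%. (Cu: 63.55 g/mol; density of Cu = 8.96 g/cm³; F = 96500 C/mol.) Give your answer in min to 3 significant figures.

9.37 min

Plated area = 2 × 11.4 × 3.74 = 85.27 cm²
Volume = 85.27 × 43.0×10⁻⁴ cm = 0.3667 cm³
m(Cu) = 0.3667 × 8.96 = 3.286 g
n(Cu) = 3.286 / 63.55 = 0.05171 mol; n(e⁻) = 2 × 0.05171 = 0.1034 mol
Q = 0.1034 × 96500 / 0.775 = 12870 C
t = 12870 / 22.9 = 562.0 s = 9.37 min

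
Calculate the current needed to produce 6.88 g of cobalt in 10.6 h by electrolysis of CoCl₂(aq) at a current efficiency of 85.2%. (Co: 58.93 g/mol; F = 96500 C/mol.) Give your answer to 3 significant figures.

n(Co) = 6.88 / 58.93 = 0.1167 mol
Co²⁺ + 2e⁻ → Co, so n(e⁻) = 2 × 0.1167 = 0.2334 mol
Q = 0.2334 × 96500 / 0.852 = 26440 C
I = Q / t = 26440 / 38160 s = 0.693 A

0.693 A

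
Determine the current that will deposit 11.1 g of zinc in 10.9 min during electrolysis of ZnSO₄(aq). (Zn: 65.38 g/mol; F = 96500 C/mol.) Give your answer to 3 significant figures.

n(Zn) = 11.1 / 65.38 = 0.1698 mol
Zn²⁺ + 2e⁻ → Zn, so n(e⁻) = 2 × 0.1698 = 0.3396 mol
Q = 0.3396 × 96500 = 32770 C
I = Q / t = 32770 / 654 s = 50.1 A

50.1 A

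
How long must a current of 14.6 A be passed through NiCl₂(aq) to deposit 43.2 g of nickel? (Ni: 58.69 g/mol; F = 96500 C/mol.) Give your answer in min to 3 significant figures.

n(Ni) = 43.2 / 58.69 = 0.7361 mol
Ni²⁺ + 2e⁻ → Ni, so n(e⁻) = 2 × 0.7361 = 1.472 mol
Q = 1.472 × 96500 = 1.420×10^5 C
t = Q / I = 1.420×10^5 / 14.6 = 9726 s = 162 min

162 min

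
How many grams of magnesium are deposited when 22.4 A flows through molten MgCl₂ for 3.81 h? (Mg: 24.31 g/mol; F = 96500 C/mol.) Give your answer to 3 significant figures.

38.7 g

Q = 22.4 A × 13716 s = 3.072×10^5 C
n(e⁻) = 3.072×10^5 / 96500 = 3.183 mol
Mg²⁺ + 2e⁻ → Mg, so n(Mg) = 3.183 / 2 = 1.592 mol
m = 1.592 × 24.31 = 38.7 g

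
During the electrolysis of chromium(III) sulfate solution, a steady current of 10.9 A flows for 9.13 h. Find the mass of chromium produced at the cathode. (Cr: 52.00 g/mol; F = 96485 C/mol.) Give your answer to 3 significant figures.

64.4 g

Charge passed = 10.9 × 32868 = 3.583×10^5 C
n(e⁻) = Q/F = 3.583×10^5/96485 = 3.714 mol
Cr³⁺ + 3e⁻ → Cr, so n(Cr) = 3.714 / 3 = 1.238 mol
m = 1.238 × 52.00 = 64.4 g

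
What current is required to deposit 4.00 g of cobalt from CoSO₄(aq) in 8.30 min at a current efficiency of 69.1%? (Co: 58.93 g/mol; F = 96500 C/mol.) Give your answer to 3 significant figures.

n(Co) = 4.00 / 58.93 = 0.06788 mol
Co²⁺ + 2e⁻ → Co, so n(e⁻) = 2 × 0.06788 = 0.1358 mol
Q = 0.1358 × 96500 / 0.691 = 18960 C
I = Q / t = 18960 / 498 s = 38.1 A

38.1 A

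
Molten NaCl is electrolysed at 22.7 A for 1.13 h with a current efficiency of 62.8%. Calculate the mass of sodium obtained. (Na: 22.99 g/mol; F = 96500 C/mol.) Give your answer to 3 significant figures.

Q = 22.7 × 4068 = 92340 C
n(e⁻) = 92340 / 96500 = 0.9569 mol
Na⁺ + e⁻ → Na, so theoretical m(Na) = 0.9569 × 22.99 = 22.00 g
Actual mass = 62.8% × 22.00 = 13.8 g

13.8 g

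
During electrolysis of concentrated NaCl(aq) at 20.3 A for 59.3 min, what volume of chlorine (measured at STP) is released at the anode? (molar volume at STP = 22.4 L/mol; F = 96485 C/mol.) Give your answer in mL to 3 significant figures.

8380 mL

Q = 20.3 A × 3558 s = 72230 C
n(e⁻) = 72230 / 96485 = 0.7486 mol
2Cl⁻ → Cl₂ + 2e⁻, so n(Cl₂) = 0.7486 / 2 = 0.3743 mol
V = 0.3743 × 22.4 = 8.384 L
= 8380 mL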